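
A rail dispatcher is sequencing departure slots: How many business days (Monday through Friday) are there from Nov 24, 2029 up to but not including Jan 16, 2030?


Start: 2029-11-24 (Saturday)
End (exclusive): 2030-01-16 (Wednesday)
Total calendar days: 53
Full weeks: 53 // 7 = 7 -> 35 weekdays
Remaining 4 days starting on Saturday:
  Sat(-), Sun(-), Mon(w), Tue(w) -> 2 weekdays
Total business days: 35 + 2 = 37

37


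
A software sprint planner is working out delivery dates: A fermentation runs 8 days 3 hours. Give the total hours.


Days: 8
Extra hours: 3
Hours per day: 24
Days to hours: 8 x 24 = 192
Total: 192 + 3 = 195

195


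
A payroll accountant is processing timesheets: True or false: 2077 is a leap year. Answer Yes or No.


Year: 2077
Divisible by 4? 2077 / 4 = 519.25 -> No
Not divisible by 4, so NOT a leap year

No


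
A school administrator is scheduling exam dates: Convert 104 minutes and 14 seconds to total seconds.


Minutes: 104
Extra seconds: 14
Seconds per minute: 60
Minutes to seconds: 104 x 60 = 6240
Total: 6240 + 14 = 6254

6254


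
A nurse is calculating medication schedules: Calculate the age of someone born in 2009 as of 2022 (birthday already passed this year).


Birth year: 2009
Current year: 2022
Age = current year - birth year
Age = 2022 - 2009 = 13

13


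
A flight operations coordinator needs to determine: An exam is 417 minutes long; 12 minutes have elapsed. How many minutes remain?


Total budget: 417 minutes
Time used: 12 minutes
Remaining: 417 - 12 = 405 minutes
Percent used: 2.9%
Percent remaining: 97.1%

405


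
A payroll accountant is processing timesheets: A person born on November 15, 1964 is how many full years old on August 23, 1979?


Birth: 1964-11-15
Reference: 1979-08-23
Year difference: 1979 - 1964 = 15
Has birthday (11-15) occurred by 08-23? No
Birthday not yet reached this year -> subtract 1
Age in full years: 14

14


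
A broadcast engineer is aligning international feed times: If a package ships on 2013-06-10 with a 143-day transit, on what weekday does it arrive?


Start: 2013-06-10 (Monday)
Step 1 - find target date: add 143 days
  2013-06-10 + 143 days = 2013-10-31
Step 2 - day of week:
  143 mod 7 = 3
  Monday + 3 days -> Thursday
Result: Thursday (2013-10-31)

Thursday


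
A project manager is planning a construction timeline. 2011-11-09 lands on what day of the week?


Date: 2011-11-09
January 1, 2011 is a Saturday
Day of year: 313
Offset from Jan 1: 312 days
312 mod 7 = 4
Result: Wednesday

Wednesday


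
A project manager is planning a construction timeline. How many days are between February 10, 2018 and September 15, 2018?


Start date: 2018-02-10
End date: 2018-09-15
Feb 2018: +19 days
Mar 2018: +31 days
Apr 2018: +30 days
... (5 more months)
Total: 217 days

217


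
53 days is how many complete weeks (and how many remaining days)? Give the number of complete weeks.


Total days: 53
Days per week: 7
Division: 53 / 7 = 7 remainder 4
Complete weeks: 7
Remaining days: 4

7


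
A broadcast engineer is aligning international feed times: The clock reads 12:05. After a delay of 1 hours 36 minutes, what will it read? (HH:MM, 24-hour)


Start time: 12:05
Adding: 1 hours 36 minutes
Minutes: 5 + 36 = 41
Hours: 12 + 1 + 0 = 13
Result: 13:41

13:41


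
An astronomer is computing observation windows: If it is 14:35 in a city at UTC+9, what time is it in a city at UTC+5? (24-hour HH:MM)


Local time: 14:35 at UTC+9 (offset 9h)
Target zone: UTC+5 (offset 5h)
Difference: 5 - (9) = -4 hours
Calculation: 14 + (-4) = 10
Result: 10:35

10:35


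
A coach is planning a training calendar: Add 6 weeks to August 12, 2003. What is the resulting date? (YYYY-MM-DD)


Start: 2003-08-12
Weeks to add: 6
Convert to days: 6 x 7 = 42 days
Add 42 days to 2003-08-12
Result: 2003-09-23

2003-09-23


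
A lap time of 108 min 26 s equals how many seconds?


Minutes: 108
Seconds: 26
Convert minutes to seconds: 108 x 60 = 6480
Add remaining seconds: 6480 + 26 = 6506

6506


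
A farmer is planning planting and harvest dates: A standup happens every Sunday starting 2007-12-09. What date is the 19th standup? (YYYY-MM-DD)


First occurrence: 2007-12-09 (occurrence 1)
Each occurrence is 7 days after the previous.
Occurrence 19 is 18 weeks after the first.
18 weeks = 126 days
2007-12-09 + 126 days = 2008-04-13

2008-04-13


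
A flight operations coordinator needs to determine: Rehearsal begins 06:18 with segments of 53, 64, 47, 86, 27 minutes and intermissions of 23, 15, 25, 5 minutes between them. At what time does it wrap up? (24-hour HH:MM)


Start: 06:18 = 378 min from midnight
  after task 1 (53 min): 07:11
  after break (23 min): 07:34
  after task 2 (64 min): 08:38
  after break (15 min): 08:53
  after task 3 (47 min): 09:40
  after break (25 min): 10:05
  after task 4 (86 min): 11:31
  after break (5 min): 11:36
  after task 5 (27 min): 12:03
Total elapsed: 345 minutes
End time: 12:03

12:03


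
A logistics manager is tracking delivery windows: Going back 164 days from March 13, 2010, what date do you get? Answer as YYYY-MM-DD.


Start: 2010-03-13
Subtracting 164 days
Days already passed in March: 13
After going back through March: 151 more days to subtract
February 2010: 28 days, 123 remaining
January 2010: 31 days, 92 remaining
December 2009: 31 days, 61 remaining
November 2009: 30 days, 31 remaining
Result: 2009-09-30

2009-09-30


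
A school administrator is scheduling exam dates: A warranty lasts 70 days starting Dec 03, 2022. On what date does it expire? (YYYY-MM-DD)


Start: 2022-12-03
Adding 70 days
Days remaining in December: 28
After December: 42 days still to add
January 2023: 31 days, 11 remaining
February 2023 has 28 days, need 11
Result: 2023-02-11

2023-02-11


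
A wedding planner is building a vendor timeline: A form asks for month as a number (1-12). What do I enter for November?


Calendar month order:
10. October
11. November <--
12. December
November is month number 11

11


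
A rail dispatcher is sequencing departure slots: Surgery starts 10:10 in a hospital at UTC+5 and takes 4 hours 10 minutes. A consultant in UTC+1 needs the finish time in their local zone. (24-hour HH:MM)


Start: 10:10 in UTC+5
Step 1 - add duration:
  minutes: 10 + 10 = 20
  hours: 10 + 4 + 0 = 14
  end in UTC+5: 14:20
Step 2 - convert UTC+5 -> UTC+1:
  offset difference: 1 - (5) = -4 hours
  14 + (-4) = 10 -> mod 24 = 10
Result: 10:20 in UTC+1

10:20


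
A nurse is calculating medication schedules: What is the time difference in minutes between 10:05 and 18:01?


Start time: 10:05 = 605 minutes from midnight
End time: 18:01 = 1081 minutes from midnight
Difference: 1081 - 605 = 476 minutes
That is 7 hours and 56 minutes

476


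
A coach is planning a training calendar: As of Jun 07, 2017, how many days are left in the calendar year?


Start: June 07, 2017
End: December 31, 2017
Days left in June: 23
July: 31
August: 31
September: 30
October: 31
... plus remaining months
Sum of remaining months: 184
Total: 23 + 184 = 207

207


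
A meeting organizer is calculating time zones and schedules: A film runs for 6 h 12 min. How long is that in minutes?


Hours: 6
Minutes: 12
Convert hours to minutes: 6 x 60 = 360
Add remaining minutes: 360 + 12 = 372

372


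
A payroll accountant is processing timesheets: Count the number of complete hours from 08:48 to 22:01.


Start: 08:48
End: 22:01
Hour difference: 22 - 8 = 14 hours
Minute difference: 1 - 48 = -47 minutes
Total minutes: 793
Complete hours: 793 / 60 = 13 (remainder 13)

13


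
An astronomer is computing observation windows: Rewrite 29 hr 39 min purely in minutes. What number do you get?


Hours: 29
Extra minutes: 39
Minutes per hour: 60
Hours to minutes: 29 x 60 = 1740
Total: 1740 + 39 = 1779

1779


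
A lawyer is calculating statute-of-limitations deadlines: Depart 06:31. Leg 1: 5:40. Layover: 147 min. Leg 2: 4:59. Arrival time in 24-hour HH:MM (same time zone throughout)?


Depart: 06:31
Leg 1: +340 min -> 12:11
Layover: +147 min -> 14:38
Leg 2: +299 min -> 19:37
Total travel: 786 minutes = 13h 6m
Arrival: 19:37

19:37


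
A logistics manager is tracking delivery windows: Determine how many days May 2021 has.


Month: May
Year: 2021
May is a 31-day month
Total: 31 days

31


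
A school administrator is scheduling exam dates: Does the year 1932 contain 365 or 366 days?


Year: 1932
Check leap year rules:
Divisible by 4? Yes
Divisible by 100? No
1932 is a leap year
Days: 366

366


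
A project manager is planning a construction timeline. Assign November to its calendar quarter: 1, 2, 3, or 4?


Month: November (month 11)
Q1: January-March (months 1-3)
Q2: April-June (months 4-6)
Q3: July-September (months 7-9)
Q4: October-December (months 10-12)
Month 11 falls in Q4

4


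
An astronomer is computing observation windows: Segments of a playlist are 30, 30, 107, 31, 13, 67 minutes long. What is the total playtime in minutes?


Durations: 30, 30, 107, 31, 13, 67
Running sum: 30
+ 30 = 60
+ 107 = 167
+ 31 = 198
+ 13 = 211
+ 67 = 278
Total duration: 278 minutes
That is 4 hours and 38 minutes

278


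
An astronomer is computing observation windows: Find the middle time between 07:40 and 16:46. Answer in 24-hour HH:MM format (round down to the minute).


Start time: 07:40 = 460 minutes from midnight
End time: 16:46 = 1006 minutes from midnight
Sum: 460 + 1006 = 1466
Midpoint: 1466 / 2 = 733 minutes
Convert: 733 / 60 = 12 hours, 13 minutes
Result: 12:13

12:13


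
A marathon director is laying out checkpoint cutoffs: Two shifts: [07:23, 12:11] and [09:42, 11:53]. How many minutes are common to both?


Interval A: [443, 731] minutes from midnight
Interval B: [582, 713] minutes from midnight
Overlap start = max(443, 582) = 582
Overlap end = min(731, 713) = 713
Overlap = 713 - 582 = 131 minutes

131


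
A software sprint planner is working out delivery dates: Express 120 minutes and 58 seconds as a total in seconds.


Minutes: 120
Seconds: 58
Convert minutes to seconds: 120 x 60 = 7200
Add remaining seconds: 7200 + 58 = 7258

7258


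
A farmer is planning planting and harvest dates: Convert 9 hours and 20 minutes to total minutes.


Hours: 9
Extra minutes: 20
Minutes per hour: 60
Hours to minutes: 9 x 60 = 540
Total: 540 + 20 = 560

560


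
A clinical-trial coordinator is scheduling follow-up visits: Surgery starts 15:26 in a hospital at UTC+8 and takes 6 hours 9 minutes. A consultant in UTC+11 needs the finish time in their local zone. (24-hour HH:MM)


Start: 15:26 in UTC+8
Step 1 - add duration:
  minutes: 26 + 9 = 35
  hours: 15 + 6 + 0 = 21
  end in UTC+8: 21:35
Step 2 - convert UTC+8 -> UTC+11:
  offset difference: 11 - (8) = 3 hours
  21 + (3) = 24 -> mod 24 = 0
Result: 00:35 in UTC+11

00:35


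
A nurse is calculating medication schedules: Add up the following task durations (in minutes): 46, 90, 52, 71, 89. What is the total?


Durations: 46, 90, 52, 71, 89
Running sum: 46
+ 90 = 136
+ 52 = 188
+ 71 = 259
+ 89 = 348
Total duration: 348 minutes
That is 5 hours and 48 minutes

348


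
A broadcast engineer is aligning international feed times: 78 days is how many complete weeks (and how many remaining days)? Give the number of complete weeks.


Total days: 78
Days per week: 7
Division: 78 / 7 = 11 remainder 1
Complete weeks: 11
Remaining days: 1

11


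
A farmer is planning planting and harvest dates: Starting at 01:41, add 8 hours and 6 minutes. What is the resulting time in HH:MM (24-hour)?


Start time: 01:41
Adding: 8 hours 6 minutes
Minutes: 41 + 6 = 47
Hours: 1 + 8 + 0 = 9
Result: 09:47

09:47


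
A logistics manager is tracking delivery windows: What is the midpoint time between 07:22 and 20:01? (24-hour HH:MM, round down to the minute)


Start time: 07:22 = 442 minutes from midnight
End time: 20:01 = 1201 minutes from midnight
Sum: 442 + 1201 = 1643
Midpoint: 1643 / 2 = 821 minutes
Convert: 821 / 60 = 13 hours, 41 minutes
Result: 13:41

13:41


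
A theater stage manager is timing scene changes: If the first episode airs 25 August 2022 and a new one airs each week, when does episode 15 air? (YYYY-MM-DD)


First occurrence: 2022-08-25 (occurrence 1)
Each occurrence is 7 days after the previous.
Occurrence 15 is 14 weeks after the first.
14 weeks = 98 days
2022-08-25 + 98 days = 2022-12-01

2022-12-01


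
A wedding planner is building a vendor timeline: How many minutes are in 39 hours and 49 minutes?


Hours: 39
Minutes: 49
Convert hours to minutes: 39 x 60 = 2340
Add remaining minutes: 2340 + 49 = 2389

2389


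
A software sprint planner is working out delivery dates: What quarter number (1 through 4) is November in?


Month: November (month 11)
Q1: January-March (months 1-3)
Q2: April-June (months 4-6)
Q3: July-September (months 7-9)
Q4: October-December (months 10-12)
Month 11 falls in Q4

4


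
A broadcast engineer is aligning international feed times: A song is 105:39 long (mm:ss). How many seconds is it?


Minutes: 105
Extra seconds: 39
Seconds per minute: 60
Minutes to seconds: 105 x 60 = 6300
Total: 6300 + 39 = 6339

6339


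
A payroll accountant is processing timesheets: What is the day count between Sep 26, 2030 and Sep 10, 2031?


Start date: 2030-09-26
End date: 2031-09-10
Sep 2030: +5 days
Oct 2030: +31 days
Nov 2030: +30 days
... (10 more months)
Total: 349 days

349


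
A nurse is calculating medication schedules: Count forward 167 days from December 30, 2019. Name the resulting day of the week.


Start: 2019-12-30 (Monday)
Step 1 - find target date: add 167 days
  2019-12-30 + 167 days = 2020-06-14
Step 2 - day of week:
  167 mod 7 = 6
  Monday + 6 days -> Sunday
Result: Sunday (2020-06-14)

Sunday


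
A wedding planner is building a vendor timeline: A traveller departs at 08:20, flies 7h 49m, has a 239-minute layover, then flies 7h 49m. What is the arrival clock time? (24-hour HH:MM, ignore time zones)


Depart: 08:20
Leg 1: +469 min -> 16:09
Layover: +239 min -> 20:08
Leg 2: +469 min -> 03:57
Total travel: 1177 minutes = 19h 37m
Arrival: 03:57

03:57


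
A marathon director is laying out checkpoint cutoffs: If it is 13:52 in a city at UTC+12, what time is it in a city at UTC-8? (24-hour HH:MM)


Local time: 13:52 at UTC+12 (offset 12h)
Target zone: UTC-8 (offset -8h)
Difference: -8 - (12) = -20 hours
Calculation: 13 + (-20) = -7
Wraparound: (-7) mod 24 = 17
Result: 17:52

17:52


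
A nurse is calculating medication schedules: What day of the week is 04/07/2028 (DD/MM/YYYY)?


Date: 2028-07-04
January 1, 2028 is a Saturday
Day of year: 186
Offset from Jan 1: 185 days
185 mod 7 = 3
Result: Tuesday

Tuesday


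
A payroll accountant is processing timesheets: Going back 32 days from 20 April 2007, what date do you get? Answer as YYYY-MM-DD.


Start: 2007-04-20
Subtracting 32 days
Days already passed in April: 20
After going back through April: 12 more days to subtract
March 2007 has 31 days, need 12
Result: 2007-03-19

2007-03-19


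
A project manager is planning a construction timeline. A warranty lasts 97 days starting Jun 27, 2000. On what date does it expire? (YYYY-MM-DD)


Start: 2000-06-27
Adding 97 days
Days remaining in June: 3
After June: 94 days still to add
July 2000: 31 days, 63 remaining
August 2000: 31 days, 32 remaining
September 2000: 30 days, 2 remaining
October 2000 has 31 days, need 2
Result: 2000-10-02

2000-10-02


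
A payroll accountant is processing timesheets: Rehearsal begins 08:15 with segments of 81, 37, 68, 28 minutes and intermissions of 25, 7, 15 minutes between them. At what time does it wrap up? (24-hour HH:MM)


Start: 08:15 = 495 min from midnight
  after task 1 (81 min): 09:36
  after break (25 min): 10:01
  after task 2 (37 min): 10:38
  after break (7 min): 10:45
  after task 3 (68 min): 11:53
  after break (15 min): 12:08
  after task 4 (28 min): 12:36
Total elapsed: 261 minutes
End time: 12:36

12:36


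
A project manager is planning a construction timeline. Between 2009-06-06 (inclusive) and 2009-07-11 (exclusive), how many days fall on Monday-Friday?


Start: 2009-06-06 (Saturday)
End (exclusive): 2009-07-11 (Saturday)
Total calendar days: 35
Full weeks: 35 // 7 = 5 -> 25 weekdays
Remaining 0 days starting on Saturday:
Total business days: 25 + 0 = 25

25


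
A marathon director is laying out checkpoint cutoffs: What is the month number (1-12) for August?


Calendar month order:
7. July
8. August <--
9. September
August is month number 8

8


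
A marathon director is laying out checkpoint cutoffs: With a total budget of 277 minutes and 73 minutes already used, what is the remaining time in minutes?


Total budget: 277 minutes
Time used: 73 minutes
Remaining: 277 - 73 = 204 minutes
Percent used: 26.4%
Percent remaining: 73.6%

204


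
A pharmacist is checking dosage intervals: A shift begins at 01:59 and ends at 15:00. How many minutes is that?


Start time: 01:59 = 119 minutes from midnight
End time: 15:00 = 900 minutes from midnight
Difference: 900 - 119 = 781 minutes
That is 13 hours and 1 minutes

781


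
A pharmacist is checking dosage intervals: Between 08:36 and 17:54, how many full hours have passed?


Start: 08:36
End: 17:54
Hour difference: 17 - 8 = 9 hours
Minute difference: 54 - 36 = 18 minutes
Total minutes: 558
Complete hours: 558 / 60 = 9 (remainder 18)

9


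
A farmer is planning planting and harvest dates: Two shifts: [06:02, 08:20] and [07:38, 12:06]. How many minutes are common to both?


Interval A: [362, 500] minutes from midnight
Interval B: [458, 726] minutes from midnight
Overlap start = max(362, 458) = 458
Overlap end = min(500, 726) = 500
Overlap = 500 - 458 = 42 minutes

42


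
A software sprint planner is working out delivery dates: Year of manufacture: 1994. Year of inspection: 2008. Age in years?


Birth year: 1994
Current year: 2008
Age = current year - birth year
Age = 2008 - 1994 = 14

14


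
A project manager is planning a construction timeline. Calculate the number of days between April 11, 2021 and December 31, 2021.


Start: April 11, 2021
End: December 31, 2021
Days left in April: 19
May: 31
June: 30
July: 31
August: 31
... plus remaining months
Sum of remaining months: 245
Total: 19 + 245 = 264

264


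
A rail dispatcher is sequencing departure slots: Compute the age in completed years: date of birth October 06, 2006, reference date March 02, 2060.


Birth: 2006-10-06
Reference: 2060-03-02
Year difference: 2060 - 2006 = 54
Has birthday (10-06) occurred by 03-02? No
Birthday not yet reached this year -> subtract 1
Age in full years: 53

53


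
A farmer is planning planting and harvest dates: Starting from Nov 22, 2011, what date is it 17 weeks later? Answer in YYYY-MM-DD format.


Start: 2011-11-22
Weeks to add: 17
Convert to days: 17 x 7 = 119 days
Add 119 days to 2011-11-22
Result: 2012-03-20

2012-03-20


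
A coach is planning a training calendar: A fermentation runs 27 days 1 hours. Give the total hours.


Days: 27
Extra hours: 1
Hours per day: 24
Days to hours: 27 x 24 = 648
Total: 648 + 1 = 649

649


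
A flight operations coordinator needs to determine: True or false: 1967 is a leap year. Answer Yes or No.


Year: 1967
Divisible by 4? 1967 / 4 = 491.75 -> No
Not divisible by 4, so NOT a leap year

No


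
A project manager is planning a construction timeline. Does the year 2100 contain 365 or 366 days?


Year: 2100
Check leap year rules:
Divisible by 4? Yes
Divisible by 100? Yes
Divisible by 400? No
2100 is not a leap year
Days: 365

365


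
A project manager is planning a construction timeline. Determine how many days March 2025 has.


Month: March
Year: 2025
March is a 31-day month
Total: 31 days

31


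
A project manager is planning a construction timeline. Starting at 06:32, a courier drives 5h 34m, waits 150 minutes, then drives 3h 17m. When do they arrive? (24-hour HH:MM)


Depart: 06:32
Leg 1: +334 min -> 12:06
Layover: +150 min -> 14:36
Leg 2: +197 min -> 17:53
Total travel: 681 minutes = 11h 21m
Arrival: 17:53

17:53


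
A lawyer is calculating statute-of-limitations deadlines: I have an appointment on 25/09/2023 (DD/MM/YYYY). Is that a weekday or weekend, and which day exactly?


Date: 2023-09-25
January 1, 2023 is a Sunday
Day of year: 268
Offset from Jan 1: 267 days
267 mod 7 = 1
Result: Monday

Monday


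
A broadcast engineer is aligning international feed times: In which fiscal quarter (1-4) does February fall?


Month: February (month 2)
Q1: January-March (months 1-3)
Q2: April-June (months 4-6)
Q3: July-September (months 7-9)
Q4: October-December (months 10-12)
Month 2 falls in Q1

1


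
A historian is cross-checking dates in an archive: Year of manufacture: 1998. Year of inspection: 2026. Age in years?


Birth year: 1998
Current year: 2026
Age = current year - birth year
Age = 2026 - 1998 = 28

28


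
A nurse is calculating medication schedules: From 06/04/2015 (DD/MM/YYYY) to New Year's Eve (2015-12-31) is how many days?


Start: April 06, 2015
End: December 31, 2015
Days left in April: 24
May: 31
June: 30
July: 31
August: 31
... plus remaining months
Sum of remaining months: 245
Total: 24 + 245 = 269

269


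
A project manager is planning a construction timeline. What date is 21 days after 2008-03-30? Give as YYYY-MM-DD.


Start: 2008-03-30
Adding 21 days
Days remaining in March: 1
After March: 20 days still to add
April 2008 has 30 days, need 20
Result: 2008-04-20

2008-04-20


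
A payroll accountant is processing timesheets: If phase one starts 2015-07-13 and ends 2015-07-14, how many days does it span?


Start date: 2015-07-13
End date: 2015-07-14
Jul 2015: +1 days
Total: 1 days

1


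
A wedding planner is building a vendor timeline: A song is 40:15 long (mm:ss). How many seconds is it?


Minutes: 40
Extra seconds: 15
Seconds per minute: 60
Minutes to seconds: 40 x 60 = 2400
Total: 2400 + 15 = 2415

2415


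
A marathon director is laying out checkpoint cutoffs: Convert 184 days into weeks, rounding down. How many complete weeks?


Total days: 184
Days per week: 7
Division: 184 / 7 = 26 remainder 2
Complete weeks: 26
Remaining days: 2

26


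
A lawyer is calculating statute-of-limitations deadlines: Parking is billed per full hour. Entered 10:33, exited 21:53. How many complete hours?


Start: 10:33
End: 21:53
Hour difference: 21 - 10 = 11 hours
Minute difference: 53 - 33 = 20 minutes
Total minutes: 680
Complete hours: 680 / 60 = 11 (remainder 20)

11


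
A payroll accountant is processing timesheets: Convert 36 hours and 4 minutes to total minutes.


Hours: 36
Minutes: 4
Convert hours to minutes: 36 x 60 = 2160
Add remaining minutes: 2160 + 4 = 2164

2164


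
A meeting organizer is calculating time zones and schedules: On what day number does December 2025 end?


Month: December
Year: 2025
December is a 31-day month
Total: 31 days

31


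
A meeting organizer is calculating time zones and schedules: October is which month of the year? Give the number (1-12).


Calendar month order:
9. September
10. October <--
11. November
October is month number 10

10


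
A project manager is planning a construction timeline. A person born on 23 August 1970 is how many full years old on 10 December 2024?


Birth: 1970-08-23
Reference: 2024-12-10
Year difference: 2024 - 1970 = 54
Has birthday (08-23) occurred by 12-10? Yes
Age in full years: 54

54


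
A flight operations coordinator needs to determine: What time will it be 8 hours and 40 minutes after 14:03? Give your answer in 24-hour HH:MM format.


Start time: 14:03
Adding: 8 hours 40 minutes
Minutes: 3 + 40 = 43
Hours: 14 + 8 + 0 = 22
Result: 22:43

22:43


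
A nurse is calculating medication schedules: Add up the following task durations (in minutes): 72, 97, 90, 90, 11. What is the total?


Durations: 72, 97, 90, 90, 11
Running sum: 72
+ 97 = 169
+ 90 = 259
+ 90 = 349
+ 11 = 360
Total duration: 360 minutes
That is 6 hours and 0 minutes

360


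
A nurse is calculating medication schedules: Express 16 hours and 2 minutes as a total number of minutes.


Hours: 16
Extra minutes: 2
Minutes per hour: 60
Hours to minutes: 16 x 60 = 960
Total: 960 + 2 = 962

962


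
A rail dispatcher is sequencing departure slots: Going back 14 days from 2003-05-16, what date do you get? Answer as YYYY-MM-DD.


Start: 2003-05-16
Subtracting 14 days
Days already passed in May: 16
Result: 2003-05-02

2003-05-02


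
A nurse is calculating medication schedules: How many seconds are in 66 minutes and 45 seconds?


Minutes: 66
Seconds: 45
Convert minutes to seconds: 66 x 60 = 3960
Add remaining seconds: 3960 + 45 = 4005

4005


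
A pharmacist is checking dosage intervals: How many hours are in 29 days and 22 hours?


Days: 29
Extra hours: 22
Hours per day: 24
Days to hours: 29 x 24 = 696
Total: 696 + 22 = 718

718


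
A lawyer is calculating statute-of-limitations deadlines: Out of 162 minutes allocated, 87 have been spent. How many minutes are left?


Total budget: 162 minutes
Time used: 87 minutes
Remaining: 162 - 87 = 75 minutes
Percent used: 53.7%
Percent remaining: 46.3%

75


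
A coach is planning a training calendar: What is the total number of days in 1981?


Year: 1981
Check leap year rules:
Divisible by 4? No
1981 is not a leap year
Days: 365

365


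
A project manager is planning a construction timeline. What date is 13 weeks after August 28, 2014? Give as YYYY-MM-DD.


Start: 2014-08-28
Weeks to add: 13
Convert to days: 13 x 7 = 91 days
Add 91 days to 2014-08-28
Result: 2014-11-27

2014-11-27


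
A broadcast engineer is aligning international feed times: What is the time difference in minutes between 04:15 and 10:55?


Start time: 04:15 = 255 minutes from midnight
End time: 10:55 = 655 minutes from midnight
Difference: 655 - 255 = 400 minutes
That is 6 hours and 40 minutes

400


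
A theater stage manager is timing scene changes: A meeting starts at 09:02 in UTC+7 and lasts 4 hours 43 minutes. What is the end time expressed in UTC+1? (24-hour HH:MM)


Start: 09:02 in UTC+7
Step 1 - add duration:
  minutes: 2 + 43 = 45
  hours: 9 + 4 + 0 = 13
  end in UTC+7: 13:45
Step 2 - convert UTC+7 -> UTC+1:
  offset difference: 1 - (7) = -6 hours
  13 + (-6) = 7 -> mod 24 = 7
Result: 07:45 in UTC+1

07:45


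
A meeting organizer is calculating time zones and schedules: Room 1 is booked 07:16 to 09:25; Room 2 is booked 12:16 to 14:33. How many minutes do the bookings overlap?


Interval A: [436, 565] minutes from midnight
Interval B: [736, 873] minutes from midnight
Overlap start = max(436, 736) = 736
Overlap end = min(565, 873) = 565
End <= start, so the intervals do not overlap: 0 minutes

0


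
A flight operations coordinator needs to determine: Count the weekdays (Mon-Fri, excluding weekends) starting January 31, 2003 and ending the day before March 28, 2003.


Start: 2003-01-31 (Friday)
End (exclusive): 2003-03-28 (Friday)
Total calendar days: 56
Full weeks: 56 // 7 = 8 -> 40 weekdays
Remaining 0 days starting on Friday:
Total business days: 40 + 0 = 40

40


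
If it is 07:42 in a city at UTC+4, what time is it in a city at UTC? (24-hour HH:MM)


Local time: 07:42 at UTC+4 (offset 4h)
Target zone: UTC (offset 0h)
Difference: 0 - (4) = -4 hours
Calculation: 7 + (-4) = 3
Result: 03:42

03:42


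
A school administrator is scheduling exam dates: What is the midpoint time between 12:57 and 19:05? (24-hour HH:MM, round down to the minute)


Start time: 12:57 = 777 minutes from midnight
End time: 19:05 = 1145 minutes from midnight
Sum: 777 + 1145 = 1922
Midpoint: 1922 / 2 = 961 minutes
Convert: 961 / 60 = 16 hours, 1 minutes
Result: 16:01

16:01


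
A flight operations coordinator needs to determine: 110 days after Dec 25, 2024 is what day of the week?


Start: 2024-12-25 (Wednesday)
Step 1 - find target date: add 110 days
  2024-12-25 + 110 days = 2025-04-14
Step 2 - day of week:
  110 mod 7 = 5
  Wednesday + 5 days -> Monday
Result: Monday (2025-04-14)

Monday


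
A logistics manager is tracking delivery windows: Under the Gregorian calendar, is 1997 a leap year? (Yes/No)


Year: 1997
Divisible by 4? 1997 / 4 = 499.25 -> No
Not divisible by 4, so NOT a leap year

No


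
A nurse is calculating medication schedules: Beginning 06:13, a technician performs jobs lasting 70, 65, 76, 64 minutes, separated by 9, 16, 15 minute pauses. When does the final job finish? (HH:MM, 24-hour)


Start: 06:13 = 373 min from midnight
  after task 1 (70 min): 07:23
  after break (9 min): 07:32
  after task 2 (65 min): 08:37
  after break (16 min): 08:53
  after task 3 (76 min): 10:09
  after break (15 min): 10:24
  after task 4 (64 min): 11:28
Total elapsed: 315 minutes
End time: 11:28

11:28


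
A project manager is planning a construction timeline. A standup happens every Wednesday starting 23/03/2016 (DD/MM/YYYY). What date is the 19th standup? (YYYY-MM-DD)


First occurrence: 2016-03-23 (occurrence 1)
Each occurrence is 7 days after the previous.
Occurrence 19 is 18 weeks after the first.
18 weeks = 126 days
2016-03-23 + 126 days = 2016-07-27

2016-07-27


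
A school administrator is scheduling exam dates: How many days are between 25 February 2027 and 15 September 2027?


Start date: 2027-02-25
End date: 2027-09-15
Feb 2027: +4 days
Mar 2027: +31 days
Apr 2027: +30 days
... (5 more months)
Total: 202 days

202


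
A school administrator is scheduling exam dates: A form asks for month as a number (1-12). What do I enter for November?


Calendar month order:
10. October
11. November <--
12. December
November is month number 11

11


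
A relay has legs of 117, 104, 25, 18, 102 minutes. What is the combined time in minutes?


Durations: 117, 104, 25, 18, 102
Running sum: 117
+ 104 = 221
+ 25 = 246
+ 18 = 264
+ 102 = 366
Total duration: 366 minutes
That is 6 hours and 6 minutes

366


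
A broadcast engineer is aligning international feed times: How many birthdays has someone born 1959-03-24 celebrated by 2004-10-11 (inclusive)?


Birth: 1959-03-24
Reference: 2004-10-11
Year difference: 2004 - 1959 = 45
Has birthday (03-24) occurred by 10-11? Yes
Age in full years: 45

45


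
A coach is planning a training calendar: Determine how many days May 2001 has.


Month: May
Year: 2001
May is a 31-day month
Total: 31 days

31


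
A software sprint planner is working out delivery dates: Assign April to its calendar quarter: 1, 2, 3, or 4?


Month: April (month 4)
Q1: January-March (months 1-3)
Q2: April-June (months 4-6)
Q3: July-September (months 7-9)
Q4: October-December (months 10-12)
Month 4 falls in Q2

2


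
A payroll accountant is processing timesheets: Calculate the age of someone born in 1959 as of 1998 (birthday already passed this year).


Birth year: 1959
Current year: 1998
Age = current year - birth year
Age = 1998 - 1959 = 39

39


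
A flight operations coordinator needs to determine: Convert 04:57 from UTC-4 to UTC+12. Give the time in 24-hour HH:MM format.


Local time: 04:57 at UTC-4 (offset -4h)
Target zone: UTC+12 (offset 12h)
Difference: 12 - (-4) = 16 hours
Calculation: 4 + (16) = 20
Result: 20:57

20:57


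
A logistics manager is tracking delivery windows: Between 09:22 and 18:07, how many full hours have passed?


Start: 09:22
End: 18:07
Hour difference: 18 - 9 = 9 hours
Minute difference: 7 - 22 = -15 minutes
Total minutes: 525
Complete hours: 525 / 60 = 8 (remainder 45)

8


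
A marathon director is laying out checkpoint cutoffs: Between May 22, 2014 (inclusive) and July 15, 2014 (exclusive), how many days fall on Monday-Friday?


Start: 2014-05-22 (Thursday)
End (exclusive): 2014-07-15 (Tuesday)
Total calendar days: 54
Full weeks: 54 // 7 = 7 -> 35 weekdays
Remaining 5 days starting on Thursday:
  Thu(w), Fri(w), Sat(-), Sun(-), Mon(w) -> 3 weekdays
Total business days: 35 + 3 = 38

38


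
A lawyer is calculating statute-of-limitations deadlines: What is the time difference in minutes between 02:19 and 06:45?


Start time: 02:19 = 139 minutes from midnight
End time: 06:45 = 405 minutes from midnight
Difference: 405 - 139 = 266 minutes
That is 4 hours and 26 minutes

266


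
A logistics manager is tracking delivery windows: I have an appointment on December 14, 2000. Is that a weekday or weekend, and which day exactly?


Date: 2000-12-14
January 1, 2000 is a Saturday
Day of year: 349
Offset from Jan 1: 348 days
348 mod 7 = 5
Result: Thursday

Thursday


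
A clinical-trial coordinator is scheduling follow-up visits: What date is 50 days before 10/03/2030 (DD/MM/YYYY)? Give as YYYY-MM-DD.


Start: 2030-03-10
Subtracting 50 days
Days already passed in March: 10
After going back through March: 40 more days to subtract
February 2030: 28 days, 12 remaining
January 2030 has 31 days, need 12
Result: 2030-01-19

2030-01-19


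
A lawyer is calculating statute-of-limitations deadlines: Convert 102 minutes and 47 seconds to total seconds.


Minutes: 102
Extra seconds: 47
Seconds per minute: 60
Minutes to seconds: 102 x 60 = 6120
Total: 6120 + 47 = 6167

6167


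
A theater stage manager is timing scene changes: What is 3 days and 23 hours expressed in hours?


Days: 3
Extra hours: 23
Hours per day: 24
Days to hours: 3 x 24 = 72
Total: 72 + 23 = 95

95


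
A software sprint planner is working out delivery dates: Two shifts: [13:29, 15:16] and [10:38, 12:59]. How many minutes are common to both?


Interval A: [809, 916] minutes from midnight
Interval B: [638, 779] minutes from midnight
Overlap start = max(809, 638) = 809
Overlap end = min(916, 779) = 779
End <= start, so the intervals do not overlap: 0 minutes

0


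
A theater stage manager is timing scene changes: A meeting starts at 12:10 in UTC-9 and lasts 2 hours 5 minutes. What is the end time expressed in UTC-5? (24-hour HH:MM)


Start: 12:10 in UTC-9
Step 1 - add duration:
  minutes: 10 + 5 = 15
  hours: 12 + 2 + 0 = 14
  end in UTC-9: 14:15
Step 2 - convert UTC-9 -> UTC-5:
  offset difference: -5 - (-9) = 4 hours
  14 + (4) = 18 -> mod 24 = 18
Result: 18:15 in UTC-5

18:15


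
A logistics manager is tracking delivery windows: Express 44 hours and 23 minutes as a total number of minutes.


Hours: 44
Extra minutes: 23
Minutes per hour: 60
Hours to minutes: 44 x 60 = 2640
Total: 2640 + 23 = 2663

2663


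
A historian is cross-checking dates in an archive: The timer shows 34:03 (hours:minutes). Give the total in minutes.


Hours: 34
Minutes: 3
Convert hours to minutes: 34 x 60 = 2040
Add remaining minutes: 2040 + 3 = 2043

2043


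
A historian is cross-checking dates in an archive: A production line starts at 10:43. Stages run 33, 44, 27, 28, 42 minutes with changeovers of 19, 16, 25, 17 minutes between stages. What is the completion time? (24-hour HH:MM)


Start: 10:43 = 643 min from midnight
  after task 1 (33 min): 11:16
  after break (19 min): 11:35
  after task 2 (44 min): 12:19
  after break (16 min): 12:35
  after task 3 (27 min): 13:02
  after break (25 min): 13:27
  after task 4 (28 min): 13:55
  after break (17 min): 14:12
  after task 5 (42 min): 14:54
Total elapsed: 251 minutes
End time: 14:54

14:54


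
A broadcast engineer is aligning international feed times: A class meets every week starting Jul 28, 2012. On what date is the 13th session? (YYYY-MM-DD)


First occurrence: 2012-07-28 (occurrence 1)
Each occurrence is 7 days after the previous.
Occurrence 13 is 12 weeks after the first.
12 weeks = 84 days
2012-07-28 + 84 days = 2012-10-20

2012-10-20


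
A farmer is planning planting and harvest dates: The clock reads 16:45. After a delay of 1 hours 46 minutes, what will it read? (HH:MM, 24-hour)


Start time: 16:45
Adding: 1 hours 46 minutes
Minutes: 45 + 46 = 91
Minute overflow: 91 >= 60, so carry 1 hour, minutes = 31
Hours: 16 + 1 + 1 = 18
Result: 18:31

18:31


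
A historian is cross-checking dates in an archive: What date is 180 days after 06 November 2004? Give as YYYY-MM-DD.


Start: 2004-11-06
Adding 180 days
Days remaining in November: 24
After November: 156 days still to add
December 2004: 31 days, 125 remaining
January 2005: 31 days, 94 remaining
February 2005: 28 days, 66 remaining
March 2005: 31 days, 35 remaining
Result: 2005-05-05

2005-05-05


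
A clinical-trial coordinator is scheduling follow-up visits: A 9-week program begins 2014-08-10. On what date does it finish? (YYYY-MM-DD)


Start: 2014-08-10
Weeks to add: 9
Convert to days: 9 x 7 = 63 days
Add 63 days to 2014-08-10
Result: 2014-10-12

2014-10-12


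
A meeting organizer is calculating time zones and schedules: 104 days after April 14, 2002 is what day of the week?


Start: 2002-04-14 (Sunday)
Step 1 - find target date: add 104 days
  2002-04-14 + 104 days = 2002-07-27
Step 2 - day of week:
  104 mod 7 = 6
  Sunday + 6 days -> Saturday
Result: Saturday (2002-07-27)

Saturday


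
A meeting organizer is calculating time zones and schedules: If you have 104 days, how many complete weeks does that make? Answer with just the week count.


Total days: 104
Days per week: 7
Division: 104 / 7 = 14 remainder 6
Complete weeks: 14
Remaining days: 6

14


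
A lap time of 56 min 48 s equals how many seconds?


Minutes: 56
Seconds: 48
Convert minutes to seconds: 56 x 60 = 3360
Add remaining seconds: 3360 + 48 = 3408

3408


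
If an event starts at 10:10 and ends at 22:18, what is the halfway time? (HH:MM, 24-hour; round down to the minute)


Start time: 10:10 = 610 minutes from midnight
End time: 22:18 = 1338 minutes from midnight
Sum: 610 + 1338 = 1948
Midpoint: 1948 / 2 = 974 minutes
Convert: 974 / 60 = 16 hours, 14 minutes
Result: 16:14

16:14


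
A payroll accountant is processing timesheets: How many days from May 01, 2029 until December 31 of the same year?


Start: May 01, 2029
End: December 31, 2029
Days left in May: 30
June: 30
July: 31
August: 31
September: 30
... plus remaining months
Sum of remaining months: 214
Total: 30 + 214 = 244

244


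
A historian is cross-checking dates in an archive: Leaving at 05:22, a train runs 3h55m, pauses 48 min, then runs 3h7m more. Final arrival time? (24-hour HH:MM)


Depart: 05:22
Leg 1: +235 min -> 09:17
Layover: +48 min -> 10:05
Leg 2: +187 min -> 13:12
Total travel: 470 minutes = 7h 50m
Arrival: 13:12

13:12


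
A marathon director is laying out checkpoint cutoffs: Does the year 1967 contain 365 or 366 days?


Year: 1967
Check leap year rules:
Divisible by 4? No
1967 is not a leap year
Days: 365

365


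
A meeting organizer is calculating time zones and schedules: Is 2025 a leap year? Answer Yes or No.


Year: 2025
Divisible by 4? 2025 / 4 = 506.25 -> No
Not divisible by 4, so NOT a leap year

No


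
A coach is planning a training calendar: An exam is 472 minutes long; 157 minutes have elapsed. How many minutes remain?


Total budget: 472 minutes
Time used: 157 minutes
Remaining: 472 - 157 = 315 minutes
Percent used: 33.3%
Percent remaining: 66.7%

315


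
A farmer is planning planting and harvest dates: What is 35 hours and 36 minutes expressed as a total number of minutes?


Hours: 35
Minutes: 36
Convert hours to minutes: 35 x 60 = 2100
Add remaining minutes: 2100 + 36 = 2136

2136


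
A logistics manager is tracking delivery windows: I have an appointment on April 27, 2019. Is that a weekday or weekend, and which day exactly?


Date: 2019-04-27
January 1, 2019 is a Tuesday
Day of year: 117
Offset from Jan 1: 116 days
116 mod 7 = 4
Result: Saturday

Saturday


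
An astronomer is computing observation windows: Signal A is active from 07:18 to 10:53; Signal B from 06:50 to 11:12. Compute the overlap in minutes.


Interval A: [438, 653] minutes from midnight
Interval B: [410, 672] minutes from midnight
Overlap start = max(438, 410) = 438
Overlap end = min(653, 672) = 653
Overlap = 653 - 438 = 215 minutes

215
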